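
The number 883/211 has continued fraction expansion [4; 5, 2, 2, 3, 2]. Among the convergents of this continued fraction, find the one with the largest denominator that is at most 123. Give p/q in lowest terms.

385/92

List convergents until the denominator exceeds the bound:
a_0 = 4: 4/1  (≤ bound)
a_1 = 5: 21/5  (≤ bound)
a_2 = 2: 46/11  (≤ bound)
a_3 = 2: 113/27  (≤ bound)
a_4 = 3: 385/92  (≤ bound)
a_5 = 2: 883/211  (> 123, stop)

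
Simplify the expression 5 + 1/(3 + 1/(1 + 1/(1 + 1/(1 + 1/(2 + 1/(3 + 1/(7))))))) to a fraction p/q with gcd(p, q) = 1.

3772/715

Start with 7.
3 + 1/(7/1) = 3 + 1/7 = 22/7
2 + 1/(22/7) = 2 + 7/22 = 51/22
1 + 1/(51/22) = 1 + 22/51 = 73/51
1 + 1/(73/51) = 1 + 51/73 = 124/73
1 + 1/(124/73) = 1 + 73/124 = 197/124
3 + 1/(197/124) = 3 + 124/197 = 715/197
5 + 1/(715/197) = 5 + 197/715 = 3772/715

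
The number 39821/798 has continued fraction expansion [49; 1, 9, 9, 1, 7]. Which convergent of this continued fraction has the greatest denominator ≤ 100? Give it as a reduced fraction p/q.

4541/91

a_0 = 49: 49/1  (≤ bound)
a_1 = 1: 50/1  (≤ bound)
a_2 = 9: 499/10  (≤ bound)
a_3 = 9: 4541/91  (≤ bound)
a_4 = 1: 5040/101  (> 100, stop)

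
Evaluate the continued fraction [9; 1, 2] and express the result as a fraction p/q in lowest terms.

29/3

Start with 2.
1 + 1/(2/1) = 1 + 1/2 = 3/2
9 + 1/(3/2) = 9 + 2/3 = 29/3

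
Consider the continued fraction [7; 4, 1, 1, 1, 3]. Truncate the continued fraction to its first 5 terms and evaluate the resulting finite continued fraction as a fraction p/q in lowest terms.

Start with 1.
1 + 1/(1/1) = 1 + 1/1 = 2/1
1 + 1/(2/1) = 1 + 1/2 = 3/2
4 + 1/(3/2) = 4 + 2/3 = 14/3
7 + 1/(14/3) = 7 + 3/14 = 101/14

101/14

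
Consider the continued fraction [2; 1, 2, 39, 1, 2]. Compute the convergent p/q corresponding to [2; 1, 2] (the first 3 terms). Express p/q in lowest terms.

a_0 = 2: 2/1
a_1 = 1: 3/1
a_2 = 2: 8/3

8/3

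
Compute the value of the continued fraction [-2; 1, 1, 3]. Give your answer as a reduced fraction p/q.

Start with 3.
1 + 1/(3/1) = 1 + 1/3 = 4/3
1 + 1/(4/3) = 1 + 3/4 = 7/4
-2 + 1/(7/4) = -2 + 4/7 = -10/7

-10/7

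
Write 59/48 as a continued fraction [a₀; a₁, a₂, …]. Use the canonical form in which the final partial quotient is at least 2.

[1; 4, 2, 1, 3]

Repeatedly divide and take the remainder:
⌊59/48⌋ = 1, remainder 11
⌊48/11⌋ = 4, remainder 4
⌊11/4⌋ = 2, remainder 3
⌊4/3⌋ = 1, remainder 1
⌊3/1⌋ = 3, remainder 0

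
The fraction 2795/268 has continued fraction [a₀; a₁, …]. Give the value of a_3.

2795 ÷ 268 → quotient 10, remainder 115
268 ÷ 115 → quotient 2, remainder 38
115 ÷ 38 → quotient 3, remainder 1
38 ÷ 1 → quotient 38, remainder 0

38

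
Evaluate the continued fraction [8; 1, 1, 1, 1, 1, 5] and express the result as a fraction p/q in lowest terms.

388/45

a_0 = 8: 8/1
a_1 = 1: 9/1
a_2 = 1: 17/2
a_3 = 1: 26/3
a_4 = 1: 43/5
a_5 = 1: 69/8
a_6 = 5: 388/45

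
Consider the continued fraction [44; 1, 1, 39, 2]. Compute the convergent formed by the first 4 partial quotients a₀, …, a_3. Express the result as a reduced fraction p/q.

Use the convergent recurrence hₖ = aₖ·hₖ₋₁ + hₖ₋₂ (and likewise for the denominators kₖ):
a_0 = 44: 44/1
a_1 = 1: 45/1
a_2 = 1: 89/2
a_3 = 39: 3516/79

3516/79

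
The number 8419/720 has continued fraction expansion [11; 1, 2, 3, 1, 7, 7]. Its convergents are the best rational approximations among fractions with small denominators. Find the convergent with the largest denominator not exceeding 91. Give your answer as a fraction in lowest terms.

152/13

a_0 = 11: 11/1  (≤ bound)
a_1 = 1: 12/1  (≤ bound)
a_2 = 2: 35/3  (≤ bound)
a_3 = 3: 117/10  (≤ bound)
a_4 = 1: 152/13  (≤ bound)
a_5 = 7: 1181/101  (> 91, stop)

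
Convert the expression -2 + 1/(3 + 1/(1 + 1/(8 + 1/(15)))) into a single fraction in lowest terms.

-922/529

Compute successive convergents:
a_0 = -2: -2/1
a_1 = 3: -5/3
a_2 = 1: -7/4
a_3 = 8: -61/35
a_4 = 15: -922/529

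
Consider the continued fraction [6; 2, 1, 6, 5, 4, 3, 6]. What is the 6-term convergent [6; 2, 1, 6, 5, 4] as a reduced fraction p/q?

2743/432

Collapse the nested fraction from the inside out:
Start with 4.
5 + 1/(4/1) = 5 + 1/4 = 21/4
6 + 1/(21/4) = 6 + 4/21 = 130/21
1 + 1/(130/21) = 1 + 21/130 = 151/130
2 + 1/(151/130) = 2 + 130/151 = 432/151
6 + 1/(432/151) = 6 + 151/432 = 2743/432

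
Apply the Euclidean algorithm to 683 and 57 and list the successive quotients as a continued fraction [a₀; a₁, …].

[11; 1, 56]

683 = 11·57 + 56, so a_0 = 11
57 = 1·56 + 1, so a_1 = 1
56 = 56·1 + 0, so a_2 = 56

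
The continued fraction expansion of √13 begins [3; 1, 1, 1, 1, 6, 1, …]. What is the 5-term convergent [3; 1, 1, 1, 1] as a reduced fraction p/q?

Work from the innermost term outward:
Start with 1.
1 + 1/(1/1) = 1 + 1/1 = 2/1
1 + 1/(2/1) = 1 + 1/2 = 3/2
1 + 1/(3/2) = 1 + 2/3 = 5/3
3 + 1/(5/3) = 3 + 3/5 = 18/5

18/5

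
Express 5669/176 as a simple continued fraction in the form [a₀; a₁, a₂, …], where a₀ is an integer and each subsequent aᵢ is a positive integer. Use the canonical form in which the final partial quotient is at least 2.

Apply division with remainder until the remainder is 0:
5669 = 32·176 + 37, so a_0 = 32
176 = 4·37 + 28, so a_1 = 4
37 = 1·28 + 9, so a_2 = 1
28 = 3·9 + 1, so a_3 = 3
9 = 9·1 + 0, so a_4 = 9

[32; 4, 1, 3, 9]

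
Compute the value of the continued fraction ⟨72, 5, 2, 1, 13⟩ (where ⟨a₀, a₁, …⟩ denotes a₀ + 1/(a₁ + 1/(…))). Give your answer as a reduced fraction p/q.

Start with 13.
1 + 1/(13/1) = 1 + 1/13 = 14/13
2 + 1/(14/13) = 2 + 13/14 = 41/14
5 + 1/(41/14) = 5 + 14/41 = 219/41
72 + 1/(219/41) = 72 + 41/219 = 15809/219

15809/219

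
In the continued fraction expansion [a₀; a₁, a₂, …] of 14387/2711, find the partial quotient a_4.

14387 = 5·2711 + 832, so a_0 = 5
2711 = 3·832 + 215, so a_1 = 3
832 = 3·215 + 187, so a_2 = 3
215 = 1·187 + 28, so a_3 = 1
187 = 6·28 + 19, so a_4 = 6

6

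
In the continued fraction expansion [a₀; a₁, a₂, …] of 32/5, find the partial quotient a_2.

32 = 6·5 + 2, so a_0 = 6
5 = 2·2 + 1, so a_1 = 2
2 = 2·1 + 0, so a_2 = 2

2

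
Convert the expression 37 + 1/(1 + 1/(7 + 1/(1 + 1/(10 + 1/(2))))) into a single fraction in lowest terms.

Build up convergents one term at a time:
a_0 = 37: 37/1
a_1 = 1: 38/1
a_2 = 7: 303/8
a_3 = 1: 341/9
a_4 = 10: 3713/98
a_5 = 2: 7767/205

7767/205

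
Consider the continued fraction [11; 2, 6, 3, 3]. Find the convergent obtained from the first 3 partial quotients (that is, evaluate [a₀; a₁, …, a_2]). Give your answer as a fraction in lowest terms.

149/13

Collapse the nested fraction from the inside out:
Start with 6.
2 + 1/(6/1) = 2 + 1/6 = 13/6
11 + 1/(13/6) = 11 + 6/13 = 149/13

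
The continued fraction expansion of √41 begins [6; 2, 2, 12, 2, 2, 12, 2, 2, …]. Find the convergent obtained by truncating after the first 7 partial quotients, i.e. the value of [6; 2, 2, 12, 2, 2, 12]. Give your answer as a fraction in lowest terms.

Use the convergent recurrence hₖ = aₖ·hₖ₋₁ + hₖ₋₂ (and likewise for the denominators kₖ):
a_0 = 6: 6/1
a_1 = 2: 13/2
a_2 = 2: 32/5
a_3 = 12: 397/62
a_4 = 2: 826/129
a_5 = 2: 2049/320
a_6 = 12: 25414/3969

25414/3969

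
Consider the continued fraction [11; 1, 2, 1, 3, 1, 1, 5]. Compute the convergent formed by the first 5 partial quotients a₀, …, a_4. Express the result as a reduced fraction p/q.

Work from the innermost term outward:
Start with 3.
1 + 1/(3/1) = 1 + 1/3 = 4/3
2 + 1/(4/3) = 2 + 3/4 = 11/4
1 + 1/(11/4) = 1 + 4/11 = 15/11
11 + 1/(15/11) = 11 + 11/15 = 176/15

176/15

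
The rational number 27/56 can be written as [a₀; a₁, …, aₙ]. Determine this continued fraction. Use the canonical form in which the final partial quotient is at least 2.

27 ÷ 56 → quotient 0, remainder 27
56 ÷ 27 → quotient 2, remainder 2
27 ÷ 2 → quotient 13, remainder 1
2 ÷ 1 → quotient 2, remainder 0

[0; 2, 13, 2]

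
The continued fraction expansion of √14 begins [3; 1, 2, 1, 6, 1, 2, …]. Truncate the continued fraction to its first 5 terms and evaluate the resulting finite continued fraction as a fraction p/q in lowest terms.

a_0 = 3: 3/1
a_1 = 1: 4/1
a_2 = 2: 11/3
a_3 = 1: 15/4
a_4 = 6: 101/27

101/27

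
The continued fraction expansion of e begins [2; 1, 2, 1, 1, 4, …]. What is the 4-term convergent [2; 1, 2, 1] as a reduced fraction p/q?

11/4

a_0 = 2: 2/1
a_1 = 1: 3/1
a_2 = 2: 8/3
a_3 = 1: 11/4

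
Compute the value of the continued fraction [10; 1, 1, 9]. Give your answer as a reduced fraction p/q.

a_0 = 10: 10/1
a_1 = 1: 11/1
a_2 = 1: 21/2
a_3 = 9: 200/19

200/19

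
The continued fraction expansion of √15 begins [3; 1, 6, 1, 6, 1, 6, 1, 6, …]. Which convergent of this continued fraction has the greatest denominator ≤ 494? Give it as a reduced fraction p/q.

a_0 = 3: 3/1  (≤ bound)
a_1 = 1: 4/1  (≤ bound)
a_2 = 6: 27/7  (≤ bound)
a_3 = 1: 31/8  (≤ bound)
a_4 = 6: 213/55  (≤ bound)
a_5 = 1: 244/63  (≤ bound)
a_6 = 6: 1677/433  (≤ bound)
a_7 = 1: 1921/496  (> 494, stop)

1677/433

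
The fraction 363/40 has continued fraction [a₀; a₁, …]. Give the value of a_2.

363 ÷ 40 → quotient 9, remainder 3
40 ÷ 3 → quotient 13, remainder 1
3 ÷ 1 → quotient 3, remainder 0

3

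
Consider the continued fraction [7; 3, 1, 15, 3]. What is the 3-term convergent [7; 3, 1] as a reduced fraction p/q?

Collapse the nested fraction from the inside out:
Start with 1.
3 + 1/(1/1) = 3 + 1/1 = 4/1
7 + 1/(4/1) = 7 + 1/4 = 29/4

29/4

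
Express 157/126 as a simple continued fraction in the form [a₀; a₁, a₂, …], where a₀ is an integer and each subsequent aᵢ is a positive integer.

Run the Euclidean algorithm, recording each quotient:
157 ÷ 126 → quotient 1, remainder 31
126 ÷ 31 → quotient 4, remainder 2
31 ÷ 2 → quotient 15, remainder 1
2 ÷ 1 → quotient 2, remainder 0

[1; 4, 15, 2]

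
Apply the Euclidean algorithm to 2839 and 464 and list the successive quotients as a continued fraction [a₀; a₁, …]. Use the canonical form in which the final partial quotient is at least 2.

[6; 8, 2, 3, 2, 3]

Run the Euclidean algorithm, recording each quotient:
2839 ÷ 464 → quotient 6, remainder 55
464 ÷ 55 → quotient 8, remainder 24
55 ÷ 24 → quotient 2, remainder 7
24 ÷ 7 → quotient 3, remainder 3
7 ÷ 3 → quotient 2, remainder 1
3 ÷ 1 → quotient 3, remainder 0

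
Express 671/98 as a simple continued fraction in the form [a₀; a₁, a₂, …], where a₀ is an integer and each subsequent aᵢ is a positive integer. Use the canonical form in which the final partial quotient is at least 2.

⌊671/98⌋ = 6, remainder 83
⌊98/83⌋ = 1, remainder 15
⌊83/15⌋ = 5, remainder 8
⌊15/8⌋ = 1, remainder 7
⌊8/7⌋ = 1, remainder 1
⌊7/1⌋ = 7, remainder 0

[6; 1, 5, 1, 1, 7]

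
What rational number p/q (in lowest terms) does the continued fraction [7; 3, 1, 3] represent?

a_0 = 7: 7/1
a_1 = 3: 22/3
a_2 = 1: 29/4
a_3 = 3: 109/15

109/15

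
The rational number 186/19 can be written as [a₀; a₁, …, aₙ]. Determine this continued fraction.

[9; 1, 3, 1, 3]

Repeatedly divide and take the remainder:
⌊186/19⌋ = 9, remainder 15
⌊19/15⌋ = 1, remainder 4
⌊15/4⌋ = 3, remainder 3
⌊4/3⌋ = 1, remainder 1
⌊3/1⌋ = 3, remainder 0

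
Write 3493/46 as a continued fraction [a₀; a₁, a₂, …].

[75; 1, 14, 3]

Run the Euclidean algorithm, recording each quotient:
3493 ÷ 46 → quotient 75, remainder 43
46 ÷ 43 → quotient 1, remainder 3
43 ÷ 3 → quotient 14, remainder 1
3 ÷ 1 → quotient 3, remainder 0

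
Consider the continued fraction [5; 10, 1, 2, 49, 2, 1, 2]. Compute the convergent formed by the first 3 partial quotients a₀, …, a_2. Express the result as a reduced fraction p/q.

56/11

Collapse the nested fraction from the inside out:
Start with 1.
10 + 1/(1/1) = 10 + 1/1 = 11/1
5 + 1/(11/1) = 5 + 1/11 = 56/11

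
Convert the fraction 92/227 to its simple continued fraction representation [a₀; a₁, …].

[0; 2, 2, 7, 6]

Repeatedly divide and take the remainder:
⌊92/227⌋ = 0, remainder 92
⌊227/92⌋ = 2, remainder 43
⌊92/43⌋ = 2, remainder 6
⌊43/6⌋ = 7, remainder 1
⌊6/1⌋ = 6, remainder 0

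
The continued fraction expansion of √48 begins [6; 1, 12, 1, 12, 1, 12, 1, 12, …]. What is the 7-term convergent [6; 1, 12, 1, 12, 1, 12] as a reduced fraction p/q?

Work from the innermost term outward:
Start with 12.
1 + 1/(12/1) = 1 + 1/12 = 13/12
12 + 1/(13/12) = 12 + 12/13 = 168/13
1 + 1/(168/13) = 1 + 13/168 = 181/168
12 + 1/(181/168) = 12 + 168/181 = 2340/181
1 + 1/(2340/181) = 1 + 181/2340 = 2521/2340
6 + 1/(2521/2340) = 6 + 2340/2521 = 17466/2521

17466/2521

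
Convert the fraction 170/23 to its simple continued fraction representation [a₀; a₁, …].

Run the Euclidean algorithm, recording each quotient:
170 = 7·23 + 9, so a_0 = 7
23 = 2·9 + 5, so a_1 = 2
9 = 1·5 + 4, so a_2 = 1
5 = 1·4 + 1, so a_3 = 1
4 = 4·1 + 0, so a_4 = 4

[7; 2, 1, 1, 4]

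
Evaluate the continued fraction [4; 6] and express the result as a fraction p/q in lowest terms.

25/6

Collapse the nested fraction from the inside out:
Start with 6.
4 + 1/(6/1) = 4 + 1/6 = 25/6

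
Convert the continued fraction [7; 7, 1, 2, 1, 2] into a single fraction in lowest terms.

Start with 2.
1 + 1/(2/1) = 1 + 1/2 = 3/2
2 + 1/(3/2) = 2 + 2/3 = 8/3
1 + 1/(8/3) = 1 + 3/8 = 11/8
7 + 1/(11/8) = 7 + 8/11 = 85/11
7 + 1/(85/11) = 7 + 11/85 = 606/85

606/85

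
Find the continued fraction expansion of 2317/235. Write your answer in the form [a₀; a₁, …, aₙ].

2317 = 9·235 + 202, so a_0 = 9
235 = 1·202 + 33, so a_1 = 1
202 = 6·33 + 4, so a_2 = 6
33 = 8·4 + 1, so a_3 = 8
4 = 4·1 + 0, so a_4 = 4

[9; 1, 6, 8, 4]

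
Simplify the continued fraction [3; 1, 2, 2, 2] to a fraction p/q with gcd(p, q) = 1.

63/17

Use the convergent recurrence hₖ = aₖ·hₖ₋₁ + hₖ₋₂ (and likewise for the denominators kₖ):
a_0 = 3: 3/1
a_1 = 1: 4/1
a_2 = 2: 11/3
a_3 = 2: 26/7
a_4 = 2: 63/17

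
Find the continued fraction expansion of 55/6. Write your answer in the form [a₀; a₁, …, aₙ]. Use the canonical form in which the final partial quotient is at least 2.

Run the Euclidean algorithm, recording each quotient:
55 ÷ 6 → quotient 9, remainder 1
6 ÷ 1 → quotient 6, remainder 0

[9; 6]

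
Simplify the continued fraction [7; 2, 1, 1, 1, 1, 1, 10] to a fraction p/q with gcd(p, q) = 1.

1646/223

Use the convergent recurrence hₖ = aₖ·hₖ₋₁ + hₖ₋₂ (and likewise for the denominators kₖ):
a_0 = 7: 7/1
a_1 = 2: 15/2
a_2 = 1: 22/3
a_3 = 1: 37/5
a_4 = 1: 59/8
a_5 = 1: 96/13
a_6 = 1: 155/21
a_7 = 10: 1646/223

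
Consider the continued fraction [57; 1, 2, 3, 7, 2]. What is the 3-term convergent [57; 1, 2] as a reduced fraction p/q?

Start with 2.
1 + 1/(2/1) = 1 + 1/2 = 3/2
57 + 1/(3/2) = 57 + 2/3 = 173/3

173/3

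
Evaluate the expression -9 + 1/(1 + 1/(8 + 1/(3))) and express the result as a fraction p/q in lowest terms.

-227/28

Start with 3.
8 + 1/(3/1) = 8 + 1/3 = 25/3
1 + 1/(25/3) = 1 + 3/25 = 28/25
-9 + 1/(28/25) = -9 + 25/28 = -227/28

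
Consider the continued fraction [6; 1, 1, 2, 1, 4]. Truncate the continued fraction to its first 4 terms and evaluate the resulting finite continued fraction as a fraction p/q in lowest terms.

Build up convergents one term at a time:
a_0 = 6: 6/1
a_1 = 1: 7/1
a_2 = 1: 13/2
a_3 = 2: 33/5

33/5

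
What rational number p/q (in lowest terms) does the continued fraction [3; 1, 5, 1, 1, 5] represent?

277/72

a_0 = 3: 3/1
a_1 = 1: 4/1
a_2 = 5: 23/6
a_3 = 1: 27/7
a_4 = 1: 50/13
a_5 = 5: 277/72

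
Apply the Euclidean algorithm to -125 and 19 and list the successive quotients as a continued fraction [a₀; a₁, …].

⌊-125/19⌋ = -7, remainder 8
⌊19/8⌋ = 2, remainder 3
⌊8/3⌋ = 2, remainder 2
⌊3/2⌋ = 1, remainder 1
⌊2/1⌋ = 2, remainder 0

[-7; 2, 2, 1, 2]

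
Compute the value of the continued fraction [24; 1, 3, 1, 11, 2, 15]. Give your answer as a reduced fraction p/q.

47213/1904

Start with 15.
2 + 1/(15/1) = 2 + 1/15 = 31/15
11 + 1/(31/15) = 11 + 15/31 = 356/31
1 + 1/(356/31) = 1 + 31/356 = 387/356
3 + 1/(387/356) = 3 + 356/387 = 1517/387
1 + 1/(1517/387) = 1 + 387/1517 = 1904/1517
24 + 1/(1904/1517) = 24 + 1517/1904 = 47213/1904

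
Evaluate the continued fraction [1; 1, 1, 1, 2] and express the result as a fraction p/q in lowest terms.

Start with 2.
1 + 1/(2/1) = 1 + 1/2 = 3/2
1 + 1/(3/2) = 1 + 2/3 = 5/3
1 + 1/(5/3) = 1 + 3/5 = 8/5
1 + 1/(8/5) = 1 + 5/8 = 13/8

13/8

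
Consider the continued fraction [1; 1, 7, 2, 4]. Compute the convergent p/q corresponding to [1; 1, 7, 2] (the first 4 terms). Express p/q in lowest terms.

Collapse the nested fraction from the inside out:
Start with 2.
7 + 1/(2/1) = 7 + 1/2 = 15/2
1 + 1/(15/2) = 1 + 2/15 = 17/15
1 + 1/(17/15) = 1 + 15/17 = 32/17

32/17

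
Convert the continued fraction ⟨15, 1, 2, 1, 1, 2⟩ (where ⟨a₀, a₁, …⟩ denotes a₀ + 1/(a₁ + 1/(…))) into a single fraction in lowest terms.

a_0 = 15: 15/1
a_1 = 1: 16/1
a_2 = 2: 47/3
a_3 = 1: 63/4
a_4 = 1: 110/7
a_5 = 2: 283/18

283/18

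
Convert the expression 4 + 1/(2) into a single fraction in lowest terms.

9/2

Compute successive convergents:
a_0 = 4: 4/1
a_1 = 2: 9/2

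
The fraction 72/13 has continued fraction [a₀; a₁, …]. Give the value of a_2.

⌊72/13⌋ = 5, remainder 7
⌊13/7⌋ = 1, remainder 6
⌊7/6⌋ = 1, remainder 1

1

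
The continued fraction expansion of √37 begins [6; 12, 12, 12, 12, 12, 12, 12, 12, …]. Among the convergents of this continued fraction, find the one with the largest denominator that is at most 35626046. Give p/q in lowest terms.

18798954/3090529

a_0 = 6: 6/1  (≤ bound)
a_1 = 12: 73/12  (≤ bound)
a_2 = 12: 882/145  (≤ bound)
a_3 = 12: 10657/1752  (≤ bound)
a_4 = 12: 128766/21169  (≤ bound)
a_5 = 12: 1555849/255780  (≤ bound)
a_6 = 12: 18798954/3090529  (≤ bound)
a_7 = 12: 227143297/37342128  (> 35626046, stop)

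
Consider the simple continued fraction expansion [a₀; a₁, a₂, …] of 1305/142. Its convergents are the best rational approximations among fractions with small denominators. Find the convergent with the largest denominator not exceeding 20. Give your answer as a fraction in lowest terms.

a_0 = 9: 9/1  (≤ bound)
a_1 = 5: 46/5  (≤ bound)
a_2 = 3: 147/16  (≤ bound)
a_3 = 1: 193/21  (> 20, stop)

147/16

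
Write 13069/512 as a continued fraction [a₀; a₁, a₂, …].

Apply division with remainder until the remainder is 0:
13069 ÷ 512 → quotient 25, remainder 269
512 ÷ 269 → quotient 1, remainder 243
269 ÷ 243 → quotient 1, remainder 26
243 ÷ 26 → quotient 9, remainder 9
26 ÷ 9 → quotient 2, remainder 8
9 ÷ 8 → quotient 1, remainder 1
8 ÷ 1 → quotient 8, remainder 0

[25; 1, 1, 9, 2, 1, 8]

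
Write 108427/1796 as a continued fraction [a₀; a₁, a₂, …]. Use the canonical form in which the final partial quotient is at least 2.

[60; 2, 1, 2, 3, 1, 16, 3]

108427 = 60·1796 + 667, so a_0 = 60
1796 = 2·667 + 462, so a_1 = 2
667 = 1·462 + 205, so a_2 = 1
462 = 2·205 + 52, so a_3 = 2
205 = 3·52 + 49, so a_4 = 3
52 = 1·49 + 3, so a_5 = 1
49 = 16·3 + 1, so a_6 = 16
3 = 3·1 + 0, so a_7 = 3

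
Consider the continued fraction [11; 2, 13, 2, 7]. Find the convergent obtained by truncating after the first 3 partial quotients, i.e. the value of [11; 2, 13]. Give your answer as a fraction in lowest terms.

310/27

a_0 = 11: 11/1
a_1 = 2: 23/2
a_2 = 13: 310/27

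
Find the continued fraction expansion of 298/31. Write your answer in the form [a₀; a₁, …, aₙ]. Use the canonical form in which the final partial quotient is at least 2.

298 = 9·31 + 19, so a_0 = 9
31 = 1·19 + 12, so a_1 = 1
19 = 1·12 + 7, so a_2 = 1
12 = 1·7 + 5, so a_3 = 1
7 = 1·5 + 2, so a_4 = 1
5 = 2·2 + 1, so a_5 = 2
2 = 2·1 + 0, so a_6 = 2

[9; 1, 1, 1, 1, 2, 2]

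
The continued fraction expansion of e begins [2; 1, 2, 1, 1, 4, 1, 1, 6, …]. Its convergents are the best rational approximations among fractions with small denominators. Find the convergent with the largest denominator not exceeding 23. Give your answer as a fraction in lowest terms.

19/7

List convergents until the denominator exceeds the bound:
a_0 = 2: 2/1  (≤ bound)
a_1 = 1: 3/1  (≤ bound)
a_2 = 2: 8/3  (≤ bound)
a_3 = 1: 11/4  (≤ bound)
a_4 = 1: 19/7  (≤ bound)
a_5 = 4: 87/32  (> 23, stop)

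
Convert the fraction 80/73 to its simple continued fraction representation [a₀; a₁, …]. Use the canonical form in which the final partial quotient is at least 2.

80 ÷ 73 → quotient 1, remainder 7
73 ÷ 7 → quotient 10, remainder 3
7 ÷ 3 → quotient 2, remainder 1
3 ÷ 1 → quotient 3, remainder 0

[1; 10, 2, 3]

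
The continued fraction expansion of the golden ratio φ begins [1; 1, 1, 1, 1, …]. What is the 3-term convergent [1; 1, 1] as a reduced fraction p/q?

3/2

a_0 = 1: 1/1
a_1 = 1: 2/1
a_2 = 1: 3/2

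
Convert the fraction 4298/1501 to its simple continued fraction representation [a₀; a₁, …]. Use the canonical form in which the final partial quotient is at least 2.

4298 = 2·1501 + 1296, so a_0 = 2
1501 = 1·1296 + 205, so a_1 = 1
1296 = 6·205 + 66, so a_2 = 6
205 = 3·66 + 7, so a_3 = 3
66 = 9·7 + 3, so a_4 = 9
7 = 2·3 + 1, so a_5 = 2
3 = 3·1 + 0, so a_6 = 3

[2; 1, 6, 3, 9, 2, 3]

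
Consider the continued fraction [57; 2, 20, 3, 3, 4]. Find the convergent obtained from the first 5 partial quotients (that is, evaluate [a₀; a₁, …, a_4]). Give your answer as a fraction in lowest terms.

23915/416

Start with 3.
3 + 1/(3/1) = 3 + 1/3 = 10/3
20 + 1/(10/3) = 20 + 3/10 = 203/10
2 + 1/(203/10) = 2 + 10/203 = 416/203
57 + 1/(416/203) = 57 + 203/416 = 23915/416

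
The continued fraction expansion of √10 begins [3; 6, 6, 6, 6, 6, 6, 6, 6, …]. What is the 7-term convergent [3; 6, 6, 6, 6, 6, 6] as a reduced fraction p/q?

168717/53353

a_0 = 3: 3/1
a_1 = 6: 19/6
a_2 = 6: 117/37
a_3 = 6: 721/228
a_4 = 6: 4443/1405
a_5 = 6: 27379/8658
a_6 = 6: 168717/53353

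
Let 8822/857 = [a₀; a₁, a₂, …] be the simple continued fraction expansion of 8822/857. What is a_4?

⌊8822/857⌋ = 10, remainder 252
⌊857/252⌋ = 3, remainder 101
⌊252/101⌋ = 2, remainder 50
⌊101/50⌋ = 2, remainder 1
⌊50/1⌋ = 50, remainder 0

50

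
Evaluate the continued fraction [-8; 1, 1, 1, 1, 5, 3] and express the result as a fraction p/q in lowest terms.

a_0 = -8: -8/1
a_1 = 1: -7/1
a_2 = 1: -15/2
a_3 = 1: -22/3
a_4 = 1: -37/5
a_5 = 5: -207/28
a_6 = 3: -658/89

-658/89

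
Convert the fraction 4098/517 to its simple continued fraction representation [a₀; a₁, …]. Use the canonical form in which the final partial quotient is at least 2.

[7; 1, 12, 1, 1, 1, 1, 7]

4098 = 7·517 + 479, so a_0 = 7
517 = 1·479 + 38, so a_1 = 1
479 = 12·38 + 23, so a_2 = 12
38 = 1·23 + 15, so a_3 = 1
23 = 1·15 + 8, so a_4 = 1
15 = 1·8 + 7, so a_5 = 1
8 = 1·7 + 1, so a_6 = 1
7 = 7·1 + 0, so a_7 = 7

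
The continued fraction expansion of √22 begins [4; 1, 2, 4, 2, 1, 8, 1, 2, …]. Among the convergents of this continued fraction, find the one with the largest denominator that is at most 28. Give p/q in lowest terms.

61/13

a_0 = 4: 4/1  (≤ bound)
a_1 = 1: 5/1  (≤ bound)
a_2 = 2: 14/3  (≤ bound)
a_3 = 4: 61/13  (≤ bound)
a_4 = 2: 136/29  (> 28, stop)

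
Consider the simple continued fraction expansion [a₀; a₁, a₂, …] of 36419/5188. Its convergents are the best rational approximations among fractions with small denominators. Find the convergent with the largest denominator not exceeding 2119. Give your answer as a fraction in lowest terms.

a_0 = 7: 7/1  (≤ bound)
a_1 = 50: 351/50  (≤ bound)
a_2 = 2: 709/101  (≤ bound)
a_3 = 1: 1060/151  (≤ bound)
a_4 = 2: 2829/403  (≤ bound)
a_5 = 2: 6718/957  (≤ bound)
a_6 = 5: 36419/5188  (> 2119, stop)

6718/957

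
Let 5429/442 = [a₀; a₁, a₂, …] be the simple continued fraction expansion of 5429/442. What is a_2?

1

Apply division with remainder until the remainder is 0:
5429 ÷ 442 → quotient 12, remainder 125
442 ÷ 125 → quotient 3, remainder 67
125 ÷ 67 → quotient 1, remainder 58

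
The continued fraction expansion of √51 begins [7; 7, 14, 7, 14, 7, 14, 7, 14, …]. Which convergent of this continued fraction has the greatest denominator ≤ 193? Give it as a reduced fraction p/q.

707/99

a_0 = 7: 7/1  (≤ bound)
a_1 = 7: 50/7  (≤ bound)
a_2 = 14: 707/99  (≤ bound)
a_3 = 7: 4999/700  (> 193, stop)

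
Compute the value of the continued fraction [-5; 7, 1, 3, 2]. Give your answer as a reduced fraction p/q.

-341/70

Collapse the nested fraction from the inside out:
Start with 2.
3 + 1/(2/1) = 3 + 1/2 = 7/2
1 + 1/(7/2) = 1 + 2/7 = 9/7
7 + 1/(9/7) = 7 + 7/9 = 70/9
-5 + 1/(70/9) = -5 + 9/70 = -341/70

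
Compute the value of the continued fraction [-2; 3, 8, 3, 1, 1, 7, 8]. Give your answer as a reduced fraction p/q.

-18712/11141

Compute successive convergents:
a_0 = -2: -2/1
a_1 = 3: -5/3
a_2 = 8: -42/25
a_3 = 3: -131/78
a_4 = 1: -173/103
a_5 = 1: -304/181
a_6 = 7: -2301/1370
a_7 = 8: -18712/11141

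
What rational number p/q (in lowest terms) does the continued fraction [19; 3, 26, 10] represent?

Start with 10.
26 + 1/(10/1) = 26 + 1/10 = 261/10
3 + 1/(261/10) = 3 + 10/261 = 793/261
19 + 1/(793/261) = 19 + 261/793 = 15328/793

15328/793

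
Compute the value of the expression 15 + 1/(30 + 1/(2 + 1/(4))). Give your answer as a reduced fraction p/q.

a_0 = 15: 15/1
a_1 = 30: 451/30
a_2 = 2: 917/61
a_3 = 4: 4119/274

4119/274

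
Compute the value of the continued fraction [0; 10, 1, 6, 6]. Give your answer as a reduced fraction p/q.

Build up convergents one term at a time:
a_0 = 0: 0/1
a_1 = 10: 1/10
a_2 = 1: 1/11
a_3 = 6: 7/76
a_4 = 6: 43/467

43/467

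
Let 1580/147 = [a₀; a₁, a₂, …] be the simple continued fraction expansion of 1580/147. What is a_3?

1580 = 10·147 + 110, so a_0 = 10
147 = 1·110 + 37, so a_1 = 1
110 = 2·37 + 36, so a_2 = 2
37 = 1·36 + 1, so a_3 = 1

1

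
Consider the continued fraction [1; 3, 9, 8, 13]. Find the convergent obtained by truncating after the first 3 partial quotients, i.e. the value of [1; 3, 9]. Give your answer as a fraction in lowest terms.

a_0 = 1: 1/1
a_1 = 3: 4/3
a_2 = 9: 37/28

37/28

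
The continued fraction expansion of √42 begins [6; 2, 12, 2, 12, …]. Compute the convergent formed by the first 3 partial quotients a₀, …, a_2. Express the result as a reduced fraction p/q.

Start with 12.
2 + 1/(12/1) = 2 + 1/12 = 25/12
6 + 1/(25/12) = 6 + 12/25 = 162/25

162/25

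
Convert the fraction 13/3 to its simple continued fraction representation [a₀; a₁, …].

[4; 3]

⌊13/3⌋ = 4, remainder 1
⌊3/1⌋ = 3, remainder 0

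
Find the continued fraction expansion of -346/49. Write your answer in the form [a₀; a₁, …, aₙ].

[-8; 1, 15, 3]

Run the Euclidean algorithm, recording each quotient:
⌊-346/49⌋ = -8, remainder 46
⌊49/46⌋ = 1, remainder 3
⌊46/3⌋ = 15, remainder 1
⌊3/1⌋ = 3, remainder 0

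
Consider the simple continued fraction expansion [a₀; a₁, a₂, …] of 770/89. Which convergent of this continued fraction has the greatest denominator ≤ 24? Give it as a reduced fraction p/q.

199/23

List convergents until the denominator exceeds the bound:
a_0 = 8: 8/1  (≤ bound)
a_1 = 1: 9/1  (≤ bound)
a_2 = 1: 17/2  (≤ bound)
a_3 = 1: 26/3  (≤ bound)
a_4 = 6: 173/20  (≤ bound)
a_5 = 1: 199/23  (≤ bound)
a_6 = 3: 770/89  (> 24, stop)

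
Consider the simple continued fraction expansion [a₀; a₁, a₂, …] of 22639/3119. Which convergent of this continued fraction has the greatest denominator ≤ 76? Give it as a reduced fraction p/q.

a_0 = 7: 7/1  (≤ bound)
a_1 = 3: 22/3  (≤ bound)
a_2 = 1: 29/4  (≤ bound)
a_3 = 6: 196/27  (≤ bound)
a_4 = 1: 225/31  (≤ bound)
a_5 = 2: 646/89  (> 76, stop)

225/31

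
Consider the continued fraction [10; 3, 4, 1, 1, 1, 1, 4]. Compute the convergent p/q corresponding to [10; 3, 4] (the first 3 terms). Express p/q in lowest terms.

Build up convergents one term at a time:
a_0 = 10: 10/1
a_1 = 3: 31/3
a_2 = 4: 134/13

134/13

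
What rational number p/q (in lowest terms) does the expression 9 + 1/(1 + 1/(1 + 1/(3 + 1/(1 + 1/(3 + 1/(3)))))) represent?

a_0 = 9: 9/1
a_1 = 1: 10/1
a_2 = 1: 19/2
a_3 = 3: 67/7
a_4 = 1: 86/9
a_5 = 3: 325/34
a_6 = 3: 1061/111

1061/111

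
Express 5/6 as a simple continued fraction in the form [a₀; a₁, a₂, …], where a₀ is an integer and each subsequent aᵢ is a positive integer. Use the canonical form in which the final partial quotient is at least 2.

[0; 1, 5]

⌊5/6⌋ = 0, remainder 5
⌊6/5⌋ = 1, remainder 1
⌊5/1⌋ = 5, remainder 0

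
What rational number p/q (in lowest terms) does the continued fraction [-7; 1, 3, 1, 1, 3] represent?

-199/32

Work from the innermost term outward:
Start with 3.
1 + 1/(3/1) = 1 + 1/3 = 4/3
1 + 1/(4/3) = 1 + 3/4 = 7/4
3 + 1/(7/4) = 3 + 4/7 = 25/7
1 + 1/(25/7) = 1 + 7/25 = 32/25
-7 + 1/(32/25) = -7 + 25/32 = -199/32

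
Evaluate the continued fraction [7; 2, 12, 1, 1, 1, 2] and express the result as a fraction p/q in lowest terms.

1571/210

Start with 2.
1 + 1/(2/1) = 1 + 1/2 = 3/2
1 + 1/(3/2) = 1 + 2/3 = 5/3
1 + 1/(5/3) = 1 + 3/5 = 8/5
12 + 1/(8/5) = 12 + 5/8 = 101/8
2 + 1/(101/8) = 2 + 8/101 = 210/101
7 + 1/(210/101) = 7 + 101/210 = 1571/210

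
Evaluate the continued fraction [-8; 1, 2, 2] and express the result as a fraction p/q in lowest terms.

Start with 2.
2 + 1/(2/1) = 2 + 1/2 = 5/2
1 + 1/(5/2) = 1 + 2/5 = 7/5
-8 + 1/(7/5) = -8 + 5/7 = -51/7

-51/7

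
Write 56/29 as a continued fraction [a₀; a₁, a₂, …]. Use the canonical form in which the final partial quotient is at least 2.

[1; 1, 13, 2]

56 ÷ 29 → quotient 1, remainder 27
29 ÷ 27 → quotient 1, remainder 2
27 ÷ 2 → quotient 13, remainder 1
2 ÷ 1 → quotient 2, remainder 0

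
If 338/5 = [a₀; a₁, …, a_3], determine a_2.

1

338 = 67·5 + 3, so a_0 = 67
5 = 1·3 + 2, so a_1 = 1
3 = 1·2 + 1, so a_2 = 1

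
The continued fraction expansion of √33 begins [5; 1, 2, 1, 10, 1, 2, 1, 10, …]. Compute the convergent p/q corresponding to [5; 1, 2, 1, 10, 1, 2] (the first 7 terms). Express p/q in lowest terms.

Start with 2.
1 + 1/(2/1) = 1 + 1/2 = 3/2
10 + 1/(3/2) = 10 + 2/3 = 32/3
1 + 1/(32/3) = 1 + 3/32 = 35/32
2 + 1/(35/32) = 2 + 32/35 = 102/35
1 + 1/(102/35) = 1 + 35/102 = 137/102
5 + 1/(137/102) = 5 + 102/137 = 787/137

787/137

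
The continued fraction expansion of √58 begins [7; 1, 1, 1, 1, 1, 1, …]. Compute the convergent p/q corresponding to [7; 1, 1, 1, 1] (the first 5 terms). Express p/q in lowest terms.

38/5

a_0 = 7: 7/1
a_1 = 1: 8/1
a_2 = 1: 15/2
a_3 = 1: 23/3
a_4 = 1: 38/5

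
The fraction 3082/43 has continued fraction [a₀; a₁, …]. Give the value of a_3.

Run the Euclidean algorithm, recording each quotient:
3082 ÷ 43 → quotient 71, remainder 29
43 ÷ 29 → quotient 1, remainder 14
29 ÷ 14 → quotient 2, remainder 1
14 ÷ 1 → quotient 14, remainder 0

14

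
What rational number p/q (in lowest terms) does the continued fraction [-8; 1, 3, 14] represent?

Start with 14.
3 + 1/(14/1) = 3 + 1/14 = 43/14
1 + 1/(43/14) = 1 + 14/43 = 57/43
-8 + 1/(57/43) = -8 + 43/57 = -413/57

-413/57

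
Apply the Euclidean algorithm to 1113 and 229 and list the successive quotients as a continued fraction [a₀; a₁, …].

Run the Euclidean algorithm, recording each quotient:
1113 = 4·229 + 197, so a_0 = 4
229 = 1·197 + 32, so a_1 = 1
197 = 6·32 + 5, so a_2 = 6
32 = 6·5 + 2, so a_3 = 6
5 = 2·2 + 1, so a_4 = 2
2 = 2·1 + 0, so a_5 = 2

[4; 1, 6, 6, 2, 2]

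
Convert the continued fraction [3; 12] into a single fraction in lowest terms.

Start with 12.
3 + 1/(12/1) = 3 + 1/12 = 37/12

37/12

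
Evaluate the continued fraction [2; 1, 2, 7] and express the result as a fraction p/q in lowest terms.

59/22

Compute successive convergents:
a_0 = 2: 2/1
a_1 = 1: 3/1
a_2 = 2: 8/3
a_3 = 7: 59/22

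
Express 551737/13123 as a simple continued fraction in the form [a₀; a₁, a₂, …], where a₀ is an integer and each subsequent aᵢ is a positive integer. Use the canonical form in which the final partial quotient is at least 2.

[42; 22, 1, 56, 10]

551737 = 42·13123 + 571, so a_0 = 42
13123 = 22·571 + 561, so a_1 = 22
571 = 1·561 + 10, so a_2 = 1
561 = 56·10 + 1, so a_3 = 56
10 = 10·1 + 0, so a_4 = 10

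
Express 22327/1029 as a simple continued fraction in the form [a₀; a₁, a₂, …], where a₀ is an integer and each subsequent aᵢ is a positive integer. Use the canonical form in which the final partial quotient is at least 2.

[21; 1, 2, 3, 4, 5, 1, 3]

⌊22327/1029⌋ = 21, remainder 718
⌊1029/718⌋ = 1, remainder 311
⌊718/311⌋ = 2, remainder 96
⌊311/96⌋ = 3, remainder 23
⌊96/23⌋ = 4, remainder 4
⌊23/4⌋ = 5, remainder 3
⌊4/3⌋ = 1, remainder 1
⌊3/1⌋ = 3, remainder 0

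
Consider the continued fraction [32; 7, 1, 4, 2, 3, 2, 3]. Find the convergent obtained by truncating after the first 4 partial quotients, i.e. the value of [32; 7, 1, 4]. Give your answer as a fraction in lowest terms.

1253/39

Build up convergents one term at a time:
a_0 = 32: 32/1
a_1 = 7: 225/7
a_2 = 1: 257/8
a_3 = 4: 1253/39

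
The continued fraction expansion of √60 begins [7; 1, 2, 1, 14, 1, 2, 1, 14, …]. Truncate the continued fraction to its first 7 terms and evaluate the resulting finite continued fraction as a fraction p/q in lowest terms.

Start with 2.
1 + 1/(2/1) = 1 + 1/2 = 3/2
14 + 1/(3/2) = 14 + 2/3 = 44/3
1 + 1/(44/3) = 1 + 3/44 = 47/44
2 + 1/(47/44) = 2 + 44/47 = 138/47
1 + 1/(138/47) = 1 + 47/138 = 185/138
7 + 1/(185/138) = 7 + 138/185 = 1433/185

1433/185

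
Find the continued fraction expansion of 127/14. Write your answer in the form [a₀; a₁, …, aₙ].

⌊127/14⌋ = 9, remainder 1
⌊14/1⌋ = 14, remainder 0

[9; 14]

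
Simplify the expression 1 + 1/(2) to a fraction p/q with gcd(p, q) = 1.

3/2

Start with 2.
1 + 1/(2/1) = 1 + 1/2 = 3/2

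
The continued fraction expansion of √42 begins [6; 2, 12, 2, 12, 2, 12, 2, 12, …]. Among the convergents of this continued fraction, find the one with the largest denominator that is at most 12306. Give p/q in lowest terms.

List convergents until the denominator exceeds the bound:
a_0 = 6: 6/1  (≤ bound)
a_1 = 2: 13/2  (≤ bound)
a_2 = 12: 162/25  (≤ bound)
a_3 = 2: 337/52  (≤ bound)
a_4 = 12: 4206/649  (≤ bound)
a_5 = 2: 8749/1350  (≤ bound)
a_6 = 12: 109194/16849  (> 12306, stop)

8749/1350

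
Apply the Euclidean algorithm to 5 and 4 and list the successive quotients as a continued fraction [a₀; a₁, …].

[1; 4]

Apply division with remainder until the remainder is 0:
⌊5/4⌋ = 1, remainder 1
⌊4/1⌋ = 4, remainder 0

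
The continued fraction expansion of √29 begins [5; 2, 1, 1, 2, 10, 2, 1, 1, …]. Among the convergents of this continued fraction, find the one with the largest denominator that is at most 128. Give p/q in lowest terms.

List convergents until the denominator exceeds the bound:
a_0 = 5: 5/1  (≤ bound)
a_1 = 2: 11/2  (≤ bound)
a_2 = 1: 16/3  (≤ bound)
a_3 = 1: 27/5  (≤ bound)
a_4 = 2: 70/13  (≤ bound)
a_5 = 10: 727/135  (> 128, stop)

70/13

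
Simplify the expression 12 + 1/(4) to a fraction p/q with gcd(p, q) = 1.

49/4

Starting at the tail and folding back:
Start with 4.
12 + 1/(4/1) = 12 + 1/4 = 49/4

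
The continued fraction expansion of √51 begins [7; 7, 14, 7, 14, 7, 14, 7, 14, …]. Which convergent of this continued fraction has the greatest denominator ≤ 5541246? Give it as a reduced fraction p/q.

a_0 = 7: 7/1  (≤ bound)
a_1 = 7: 50/7  (≤ bound)
a_2 = 14: 707/99  (≤ bound)
a_3 = 7: 4999/700  (≤ bound)
a_4 = 14: 70693/9899  (≤ bound)
a_5 = 7: 499850/69993  (≤ bound)
a_6 = 14: 7068593/989801  (≤ bound)
a_7 = 7: 49980001/6998600  (> 5541246, stop)

7068593/989801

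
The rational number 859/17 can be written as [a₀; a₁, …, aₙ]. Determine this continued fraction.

Repeatedly divide and take the remainder:
859 = 50·17 + 9, so a_0 = 50
17 = 1·9 + 8, so a_1 = 1
9 = 1·8 + 1, so a_2 = 1
8 = 8·1 + 0, so a_3 = 8

[50; 1, 1, 8]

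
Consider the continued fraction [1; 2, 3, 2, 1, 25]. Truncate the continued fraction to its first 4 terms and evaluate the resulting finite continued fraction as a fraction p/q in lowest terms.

a_0 = 1: 1/1
a_1 = 2: 3/2
a_2 = 3: 10/7
a_3 = 2: 23/16

23/16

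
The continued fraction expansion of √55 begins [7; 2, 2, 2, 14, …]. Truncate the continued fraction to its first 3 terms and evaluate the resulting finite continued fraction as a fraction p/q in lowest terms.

Compute successive convergents:
a_0 = 7: 7/1
a_1 = 2: 15/2
a_2 = 2: 37/5

37/5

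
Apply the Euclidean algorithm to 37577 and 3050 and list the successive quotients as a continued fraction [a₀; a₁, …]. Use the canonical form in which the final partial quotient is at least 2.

[12; 3, 8, 4, 1, 3, 6]

Apply division with remainder until the remainder is 0:
37577 ÷ 3050 → quotient 12, remainder 977
3050 ÷ 977 → quotient 3, remainder 119
977 ÷ 119 → quotient 8, remainder 25
119 ÷ 25 → quotient 4, remainder 19
25 ÷ 19 → quotient 1, remainder 6
19 ÷ 6 → quotient 3, remainder 1
6 ÷ 1 → quotient 6, remainder 0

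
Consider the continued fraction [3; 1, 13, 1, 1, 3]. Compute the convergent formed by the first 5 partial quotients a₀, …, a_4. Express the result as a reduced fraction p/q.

114/29

a_0 = 3: 3/1
a_1 = 1: 4/1
a_2 = 13: 55/14
a_3 = 1: 59/15
a_4 = 1: 114/29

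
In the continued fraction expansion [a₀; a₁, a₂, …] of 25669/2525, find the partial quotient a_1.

6

Repeatedly divide and take the remainder:
25669 = 10·2525 + 419, so a_0 = 10
2525 = 6·419 + 11, so a_1 = 6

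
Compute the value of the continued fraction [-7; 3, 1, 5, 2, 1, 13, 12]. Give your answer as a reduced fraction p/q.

Start with 12.
13 + 1/(12/1) = 13 + 1/12 = 157/12
1 + 1/(157/12) = 1 + 12/157 = 169/157
2 + 1/(169/157) = 2 + 157/169 = 495/169
5 + 1/(495/169) = 5 + 169/495 = 2644/495
1 + 1/(2644/495) = 1 + 495/2644 = 3139/2644
3 + 1/(3139/2644) = 3 + 2644/3139 = 12061/3139
-7 + 1/(12061/3139) = -7 + 3139/12061 = -81288/12061

-81288/12061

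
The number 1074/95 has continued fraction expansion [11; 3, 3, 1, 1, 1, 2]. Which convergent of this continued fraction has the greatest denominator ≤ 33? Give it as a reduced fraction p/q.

260/23

a_0 = 11: 11/1  (≤ bound)
a_1 = 3: 34/3  (≤ bound)
a_2 = 3: 113/10  (≤ bound)
a_3 = 1: 147/13  (≤ bound)
a_4 = 1: 260/23  (≤ bound)
a_5 = 1: 407/36  (> 33, stop)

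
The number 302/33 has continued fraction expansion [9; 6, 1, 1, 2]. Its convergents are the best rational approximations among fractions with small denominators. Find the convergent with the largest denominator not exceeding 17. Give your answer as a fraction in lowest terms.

119/13

a_0 = 9: 9/1  (≤ bound)
a_1 = 6: 55/6  (≤ bound)
a_2 = 1: 64/7  (≤ bound)
a_3 = 1: 119/13  (≤ bound)
a_4 = 2: 302/33  (> 17, stop)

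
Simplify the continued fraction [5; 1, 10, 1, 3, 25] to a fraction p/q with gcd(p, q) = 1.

7021/1187

Use the convergent recurrence hₖ = aₖ·hₖ₋₁ + hₖ₋₂ (and likewise for the denominators kₖ):
a_0 = 5: 5/1
a_1 = 1: 6/1
a_2 = 10: 65/11
a_3 = 1: 71/12
a_4 = 3: 278/47
a_5 = 25: 7021/1187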